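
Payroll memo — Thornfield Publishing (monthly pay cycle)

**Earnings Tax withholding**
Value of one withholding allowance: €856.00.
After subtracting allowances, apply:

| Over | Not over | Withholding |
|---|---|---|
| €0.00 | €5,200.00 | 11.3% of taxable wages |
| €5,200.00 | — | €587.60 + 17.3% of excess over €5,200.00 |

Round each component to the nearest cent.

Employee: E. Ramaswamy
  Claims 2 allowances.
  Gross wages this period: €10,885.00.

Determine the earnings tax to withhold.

€1,274.93

Earnings Tax: taxable = €10,885.00 − 2×€856.00 = €9,173.00
  €587.60 + 17.3% × (€9,173.00 − €5,200.00) = €587.60 + 17.3% × €3,973.00 = €1,274.93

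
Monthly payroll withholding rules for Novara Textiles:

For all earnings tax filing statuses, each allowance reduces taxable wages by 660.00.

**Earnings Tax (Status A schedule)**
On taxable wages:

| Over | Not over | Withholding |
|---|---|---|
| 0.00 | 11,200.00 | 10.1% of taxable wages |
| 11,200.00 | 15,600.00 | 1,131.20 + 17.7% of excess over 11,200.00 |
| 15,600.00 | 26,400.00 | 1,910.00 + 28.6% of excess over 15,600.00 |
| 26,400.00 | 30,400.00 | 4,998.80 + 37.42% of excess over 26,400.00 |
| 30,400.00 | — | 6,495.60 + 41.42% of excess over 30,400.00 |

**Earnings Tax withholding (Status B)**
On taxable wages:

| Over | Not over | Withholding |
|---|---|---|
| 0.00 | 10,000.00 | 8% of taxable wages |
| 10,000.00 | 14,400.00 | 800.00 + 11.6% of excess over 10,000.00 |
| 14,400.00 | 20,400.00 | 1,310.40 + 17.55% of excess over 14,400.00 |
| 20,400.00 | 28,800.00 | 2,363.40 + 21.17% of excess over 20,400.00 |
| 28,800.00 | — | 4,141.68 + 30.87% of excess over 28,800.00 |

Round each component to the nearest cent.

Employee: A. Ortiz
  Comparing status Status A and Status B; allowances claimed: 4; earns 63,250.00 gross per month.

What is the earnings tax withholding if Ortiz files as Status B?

13,961.43

Earnings Tax (Status B): taxable = 63,250.00 − 4×660.00 = 60,610.00
  4,141.68 + 30.87% × (60,610.00 − 28,800.00) = 4,141.68 + 30.87% × 31,810.00 = 13,961.43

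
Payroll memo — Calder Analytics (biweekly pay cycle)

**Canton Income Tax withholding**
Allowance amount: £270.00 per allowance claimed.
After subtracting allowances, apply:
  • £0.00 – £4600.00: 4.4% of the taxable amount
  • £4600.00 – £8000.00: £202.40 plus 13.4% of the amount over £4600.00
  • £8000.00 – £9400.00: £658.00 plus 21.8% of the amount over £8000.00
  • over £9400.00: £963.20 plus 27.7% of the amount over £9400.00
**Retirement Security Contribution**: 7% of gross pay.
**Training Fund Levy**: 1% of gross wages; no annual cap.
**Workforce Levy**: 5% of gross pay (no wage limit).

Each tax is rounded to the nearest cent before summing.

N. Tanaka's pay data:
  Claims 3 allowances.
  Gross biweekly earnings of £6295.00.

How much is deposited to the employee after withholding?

Canton Income Tax: taxable = £6295.00 − 3×£270.00 = £5485.00
  £202.40 + 13.4% × (£5485.00 − £4600.00) = £202.40 + 13.4% × £885.00 = £320.99
Retirement Security Contribution: 7% × £6295.00 = £440.65
Training Fund Levy: 1% × £6295.00 = £62.95
Workforce Levy: 5% × £6295.00 = £314.75
Total withheld: £320.99 + £440.65 + £62.95 + £314.75 = £1139.34
Net pay: £6295.00 − £1139.34 = £5155.66

£5155.66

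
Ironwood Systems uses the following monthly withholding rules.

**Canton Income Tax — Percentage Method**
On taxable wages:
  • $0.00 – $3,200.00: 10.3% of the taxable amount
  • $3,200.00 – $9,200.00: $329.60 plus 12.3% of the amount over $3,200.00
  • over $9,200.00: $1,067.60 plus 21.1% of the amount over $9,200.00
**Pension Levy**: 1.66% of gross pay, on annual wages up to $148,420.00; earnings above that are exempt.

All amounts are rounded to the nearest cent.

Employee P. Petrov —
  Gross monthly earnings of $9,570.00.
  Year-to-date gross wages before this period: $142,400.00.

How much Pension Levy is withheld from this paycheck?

Pension Levy: cap $148,420.00 − YTD $142,400.00 = $6,020.00 subject; 1.66% × $6,020.00 = $99.93

$99.93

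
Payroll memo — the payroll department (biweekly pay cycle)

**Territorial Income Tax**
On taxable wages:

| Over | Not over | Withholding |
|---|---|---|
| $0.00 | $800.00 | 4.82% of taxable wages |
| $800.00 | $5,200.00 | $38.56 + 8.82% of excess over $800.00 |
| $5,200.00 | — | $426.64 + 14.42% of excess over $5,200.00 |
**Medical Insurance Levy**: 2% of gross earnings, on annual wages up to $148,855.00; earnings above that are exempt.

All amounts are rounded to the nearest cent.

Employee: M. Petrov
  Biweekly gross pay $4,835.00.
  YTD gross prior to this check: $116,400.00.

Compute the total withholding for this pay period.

Territorial Income Tax: taxable = $4,835.00
  $38.56 + 8.82% × ($4,835.00 − $800.00) = $38.56 + 8.82% × $4,035.00 = $394.45
Medical Insurance Levy: 2% × $4,835.00 = $96.70
Total: $394.45 + $96.70 = $491.15

$491.15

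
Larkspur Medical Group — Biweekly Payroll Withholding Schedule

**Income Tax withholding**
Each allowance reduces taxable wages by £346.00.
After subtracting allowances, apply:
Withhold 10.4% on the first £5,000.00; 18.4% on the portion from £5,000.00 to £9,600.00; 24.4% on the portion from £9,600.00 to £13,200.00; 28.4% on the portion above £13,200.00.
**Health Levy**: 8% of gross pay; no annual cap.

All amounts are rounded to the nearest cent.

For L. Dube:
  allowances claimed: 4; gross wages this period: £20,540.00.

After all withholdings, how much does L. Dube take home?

£14,960.50

Income Tax: taxable = £20,540.00 − 4×£346.00 = £19,156.00
  £2,244.80 + 28.4% × (£19,156.00 − £13,200.00) = £2,244.80 + 28.4% × £5,956.00 = £3,936.30
Health Levy: 8% × £20,540.00 = £1,643.20
Total withheld: £3,936.30 + £1,643.20 = £5,579.50
Net pay: £20,540.00 − £5,579.50 = £14,960.50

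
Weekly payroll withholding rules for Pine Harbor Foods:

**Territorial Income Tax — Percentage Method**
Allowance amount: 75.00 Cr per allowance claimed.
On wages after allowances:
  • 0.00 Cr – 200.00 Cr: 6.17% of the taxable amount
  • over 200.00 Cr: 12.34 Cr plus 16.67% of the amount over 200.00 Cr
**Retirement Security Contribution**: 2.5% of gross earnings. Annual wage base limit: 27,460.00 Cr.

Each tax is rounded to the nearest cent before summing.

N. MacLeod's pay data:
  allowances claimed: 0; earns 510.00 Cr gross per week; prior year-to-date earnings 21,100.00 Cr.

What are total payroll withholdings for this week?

Territorial Income Tax: taxable = 510.00 Cr
  12.34 Cr + 16.67% × (510.00 Cr − 200.00 Cr) = 12.34 Cr + 16.67% × 310.00 Cr = 64.02 Cr
Retirement Security Contribution: 2.5% × 510.00 Cr = 12.75 Cr
Total: 64.02 Cr + 12.75 Cr = 76.77 Cr

76.77 Cr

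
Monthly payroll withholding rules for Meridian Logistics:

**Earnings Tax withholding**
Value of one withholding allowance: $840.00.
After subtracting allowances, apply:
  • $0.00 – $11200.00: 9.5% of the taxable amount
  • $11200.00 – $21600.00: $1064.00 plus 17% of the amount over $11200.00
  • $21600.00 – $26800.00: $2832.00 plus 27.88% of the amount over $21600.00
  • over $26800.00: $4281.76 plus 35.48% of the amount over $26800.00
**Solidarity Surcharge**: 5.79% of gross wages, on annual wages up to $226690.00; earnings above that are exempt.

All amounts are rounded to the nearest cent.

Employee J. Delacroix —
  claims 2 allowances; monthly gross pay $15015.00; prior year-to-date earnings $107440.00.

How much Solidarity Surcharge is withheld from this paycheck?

$869.37

Solidarity Surcharge: 5.79% × $15015.00 = $869.37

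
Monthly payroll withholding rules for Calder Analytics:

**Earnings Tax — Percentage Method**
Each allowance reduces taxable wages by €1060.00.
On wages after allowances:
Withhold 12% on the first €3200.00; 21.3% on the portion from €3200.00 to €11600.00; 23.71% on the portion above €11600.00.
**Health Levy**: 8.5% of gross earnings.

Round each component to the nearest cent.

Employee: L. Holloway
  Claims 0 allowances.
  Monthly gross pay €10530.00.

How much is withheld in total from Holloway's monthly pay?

Earnings Tax: taxable = €10530.00
  €384.00 + 21.3% × (€10530.00 − €3200.00) = €384.00 + 21.3% × €7330.00 = €1945.29
Health Levy: 8.5% × €10530.00 = €895.05
Total: €1945.29 + €895.05 = €2840.34

€2840.34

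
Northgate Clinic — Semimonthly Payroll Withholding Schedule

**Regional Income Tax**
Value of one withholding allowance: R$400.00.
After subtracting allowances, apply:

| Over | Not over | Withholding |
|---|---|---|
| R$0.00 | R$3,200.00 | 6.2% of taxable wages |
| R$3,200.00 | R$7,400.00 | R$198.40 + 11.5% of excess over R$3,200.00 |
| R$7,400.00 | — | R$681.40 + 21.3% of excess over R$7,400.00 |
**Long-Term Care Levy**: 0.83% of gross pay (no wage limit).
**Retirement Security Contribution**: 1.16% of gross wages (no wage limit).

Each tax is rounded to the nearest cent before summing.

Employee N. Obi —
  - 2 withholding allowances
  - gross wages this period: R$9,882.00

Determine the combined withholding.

R$1,236.32

Regional Income Tax: taxable = R$9,882.00 − 2×R$400.00 = R$9,082.00
  R$681.40 + 21.3% × (R$9,082.00 − R$7,400.00) = R$681.40 + 21.3% × R$1,682.00 = R$1,039.67
Long-Term Care Levy: 0.83% × R$9,882.00 = R$82.02
Retirement Security Contribution: 1.16% × R$9,882.00 = R$114.63
Total: R$1,039.67 + R$82.02 + R$114.63 = R$1,236.32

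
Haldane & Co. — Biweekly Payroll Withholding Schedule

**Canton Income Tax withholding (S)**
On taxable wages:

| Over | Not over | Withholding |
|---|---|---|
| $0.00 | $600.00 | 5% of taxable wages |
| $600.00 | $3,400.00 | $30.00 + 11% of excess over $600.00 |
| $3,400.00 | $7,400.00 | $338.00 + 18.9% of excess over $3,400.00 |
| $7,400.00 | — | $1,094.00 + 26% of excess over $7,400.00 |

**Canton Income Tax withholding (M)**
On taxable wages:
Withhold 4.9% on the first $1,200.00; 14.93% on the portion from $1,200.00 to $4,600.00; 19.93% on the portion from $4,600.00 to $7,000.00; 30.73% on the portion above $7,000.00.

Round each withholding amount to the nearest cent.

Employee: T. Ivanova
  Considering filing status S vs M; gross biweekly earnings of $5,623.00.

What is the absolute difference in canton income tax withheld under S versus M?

Canton Income Tax (S): taxable = $5,623.00
  $338.00 + 18.9% × ($5,623.00 − $3,400.00) = $338.00 + 18.9% × $2,223.00 = $758.15
Canton Income Tax (M): taxable = $5,623.00
  $566.42 + 19.93% × ($5,623.00 − $4,600.00) = $566.42 + 19.93% × $1,023.00 = $770.30
Difference: |$758.15 − $770.30| = $12.15 (higher under M)

$12.15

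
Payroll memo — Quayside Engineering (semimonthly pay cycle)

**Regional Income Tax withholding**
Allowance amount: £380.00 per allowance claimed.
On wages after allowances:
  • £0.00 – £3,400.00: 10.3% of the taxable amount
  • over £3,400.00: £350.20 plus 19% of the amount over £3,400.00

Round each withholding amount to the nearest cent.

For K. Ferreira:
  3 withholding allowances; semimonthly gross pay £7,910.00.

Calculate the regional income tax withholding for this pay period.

Regional Income Tax: taxable = £7,910.00 − 3×£380.00 = £6,770.00
  £350.20 + 19% × (£6,770.00 − £3,400.00) = £350.20 + 19% × £3,370.00 = £990.50

£990.50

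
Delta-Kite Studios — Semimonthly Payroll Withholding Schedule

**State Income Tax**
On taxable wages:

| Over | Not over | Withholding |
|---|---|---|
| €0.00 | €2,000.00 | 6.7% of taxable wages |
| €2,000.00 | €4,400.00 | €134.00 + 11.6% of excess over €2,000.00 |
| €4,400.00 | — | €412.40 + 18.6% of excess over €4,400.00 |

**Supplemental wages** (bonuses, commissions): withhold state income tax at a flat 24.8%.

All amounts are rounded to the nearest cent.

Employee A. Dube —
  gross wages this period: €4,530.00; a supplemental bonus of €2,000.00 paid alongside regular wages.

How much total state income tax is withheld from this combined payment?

State Income Tax: taxable = €4,530.00
  €412.40 + 18.6% × (€4,530.00 − €4,400.00) = €412.40 + 18.6% × €130.00 = €436.58
Supplemental (24.8% flat on bonus): 24.8% × €2,000.00 = €496.00
Total state income tax: €436.58 + €496.00 = €932.58

€932.58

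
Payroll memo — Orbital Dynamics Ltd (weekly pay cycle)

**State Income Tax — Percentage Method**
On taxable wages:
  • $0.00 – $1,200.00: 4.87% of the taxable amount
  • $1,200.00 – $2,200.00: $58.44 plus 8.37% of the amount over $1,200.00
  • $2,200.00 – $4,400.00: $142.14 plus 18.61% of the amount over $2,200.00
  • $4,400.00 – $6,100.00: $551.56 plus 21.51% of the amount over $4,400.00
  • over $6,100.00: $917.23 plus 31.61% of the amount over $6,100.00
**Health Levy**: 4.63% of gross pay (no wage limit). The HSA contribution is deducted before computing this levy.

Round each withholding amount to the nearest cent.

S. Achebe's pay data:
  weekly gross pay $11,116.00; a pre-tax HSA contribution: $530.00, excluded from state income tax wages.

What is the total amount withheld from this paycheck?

State Income Tax: taxable = $11,116.00 − $530.00 = $10,586.00
  $917.23 + 31.61% × ($10,586.00 − $6,100.00) = $917.23 + 31.61% × $4,486.00 = $2,335.25
Health Levy: 4.63% × $10,586.00 = $490.13
Total: $2,335.25 + $490.13 = $2,825.38

$2,825.38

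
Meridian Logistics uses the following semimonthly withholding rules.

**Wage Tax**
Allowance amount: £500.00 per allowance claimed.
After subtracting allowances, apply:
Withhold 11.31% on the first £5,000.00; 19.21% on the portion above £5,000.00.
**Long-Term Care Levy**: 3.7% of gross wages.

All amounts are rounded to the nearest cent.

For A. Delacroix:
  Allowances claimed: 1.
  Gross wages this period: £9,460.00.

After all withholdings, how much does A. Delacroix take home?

Wage Tax: taxable = £9,460.00 − 1×£500.00 = £8,960.00
  £565.50 + 19.21% × (£8,960.00 − £5,000.00) = £565.50 + 19.21% × £3,960.00 = £1,326.22
Long-Term Care Levy: 3.7% × £9,460.00 = £350.02
Total withheld: £1,326.22 + £350.02 = £1,676.24
Net pay: £9,460.00 − £1,676.24 = £7,783.76

£7,783.76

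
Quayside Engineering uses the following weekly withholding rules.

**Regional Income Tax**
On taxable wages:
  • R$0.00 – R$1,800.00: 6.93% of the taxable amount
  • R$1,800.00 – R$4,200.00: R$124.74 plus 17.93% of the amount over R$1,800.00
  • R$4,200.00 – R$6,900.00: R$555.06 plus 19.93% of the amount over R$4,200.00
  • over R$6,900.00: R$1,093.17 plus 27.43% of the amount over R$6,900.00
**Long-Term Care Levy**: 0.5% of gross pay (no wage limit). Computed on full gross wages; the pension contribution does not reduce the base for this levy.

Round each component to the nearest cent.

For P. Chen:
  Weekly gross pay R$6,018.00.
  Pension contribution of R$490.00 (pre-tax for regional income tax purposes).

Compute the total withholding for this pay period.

R$849.82

Regional Income Tax: taxable = R$6,018.00 − R$490.00 = R$5,528.00
  R$555.06 + 19.93% × (R$5,528.00 − R$4,200.00) = R$555.06 + 19.93% × R$1,328.00 = R$819.73
Long-Term Care Levy: 0.5% × R$6,018.00 = R$30.09
Total: R$819.73 + R$30.09 = R$849.82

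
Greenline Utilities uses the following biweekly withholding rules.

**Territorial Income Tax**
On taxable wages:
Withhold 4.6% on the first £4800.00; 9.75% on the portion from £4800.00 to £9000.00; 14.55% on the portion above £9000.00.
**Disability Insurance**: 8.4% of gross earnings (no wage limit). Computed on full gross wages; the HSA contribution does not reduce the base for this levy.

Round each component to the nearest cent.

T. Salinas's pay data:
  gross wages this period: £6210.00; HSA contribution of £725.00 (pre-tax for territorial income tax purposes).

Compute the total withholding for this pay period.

Territorial Income Tax: taxable = £6210.00 − £725.00 = £5485.00
  £220.80 + 9.75% × (£5485.00 − £4800.00) = £220.80 + 9.75% × £685.00 = £287.59
Disability Insurance: 8.4% × £6210.00 = £521.64
Total: £287.59 + £521.64 = £809.23

£809.23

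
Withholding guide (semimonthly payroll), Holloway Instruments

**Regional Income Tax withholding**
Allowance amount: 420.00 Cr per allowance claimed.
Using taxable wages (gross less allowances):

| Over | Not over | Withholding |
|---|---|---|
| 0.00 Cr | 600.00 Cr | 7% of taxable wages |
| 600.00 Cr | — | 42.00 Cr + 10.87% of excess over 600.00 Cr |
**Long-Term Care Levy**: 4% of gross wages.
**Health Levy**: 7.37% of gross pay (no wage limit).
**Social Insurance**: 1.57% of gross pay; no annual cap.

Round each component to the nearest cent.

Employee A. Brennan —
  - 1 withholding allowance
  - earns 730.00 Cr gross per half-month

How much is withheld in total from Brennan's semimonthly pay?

116.16 Cr

Regional Income Tax: taxable = 730.00 Cr − 1×420.00 Cr = 310.00 Cr
  7% × 310.00 Cr = 21.70 Cr
Long-Term Care Levy: 4% × 730.00 Cr = 29.20 Cr
Health Levy: 7.37% × 730.00 Cr = 53.80 Cr
Social Insurance: 1.57% × 730.00 Cr = 11.46 Cr
Total: 21.70 Cr + 29.20 Cr + 53.80 Cr + 11.46 Cr = 116.16 Cr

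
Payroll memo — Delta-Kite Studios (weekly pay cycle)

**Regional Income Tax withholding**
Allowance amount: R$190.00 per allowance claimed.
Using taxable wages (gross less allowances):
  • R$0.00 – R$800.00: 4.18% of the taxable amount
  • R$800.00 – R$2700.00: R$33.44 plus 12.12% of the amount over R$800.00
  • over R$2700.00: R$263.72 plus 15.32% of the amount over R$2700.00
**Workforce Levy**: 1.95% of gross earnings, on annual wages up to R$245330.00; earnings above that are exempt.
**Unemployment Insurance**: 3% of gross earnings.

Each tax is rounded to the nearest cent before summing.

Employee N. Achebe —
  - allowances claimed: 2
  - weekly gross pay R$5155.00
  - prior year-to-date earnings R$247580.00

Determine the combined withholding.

R$736.26

Regional Income Tax: taxable = R$5155.00 − 2×R$190.00 = R$4775.00
  R$263.72 + 15.32% × (R$4775.00 − R$2700.00) = R$263.72 + 15.32% × R$2075.00 = R$581.61
Workforce Levy: YTD R$247580.00 ≥ cap R$245330.00 → R$0.00
Unemployment Insurance: 3% × R$5155.00 = R$154.65
Total: R$581.61 + R$0.00 + R$154.65 = R$736.26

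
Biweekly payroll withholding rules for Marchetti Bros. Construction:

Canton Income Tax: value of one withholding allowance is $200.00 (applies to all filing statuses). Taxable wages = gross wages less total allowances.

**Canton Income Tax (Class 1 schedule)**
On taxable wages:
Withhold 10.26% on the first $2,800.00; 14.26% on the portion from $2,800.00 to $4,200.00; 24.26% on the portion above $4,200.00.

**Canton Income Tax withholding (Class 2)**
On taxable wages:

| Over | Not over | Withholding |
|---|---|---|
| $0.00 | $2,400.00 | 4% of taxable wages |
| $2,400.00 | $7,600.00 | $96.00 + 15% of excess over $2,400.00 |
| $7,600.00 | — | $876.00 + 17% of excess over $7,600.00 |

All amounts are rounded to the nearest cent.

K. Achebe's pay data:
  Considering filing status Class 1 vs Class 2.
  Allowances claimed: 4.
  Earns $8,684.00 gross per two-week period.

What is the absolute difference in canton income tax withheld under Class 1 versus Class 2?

Canton Income Tax (Class 1): taxable = $8,684.00 − 4×$200.00 = $7,884.00
  $486.92 + 24.26% × ($7,884.00 − $4,200.00) = $486.92 + 24.26% × $3,684.00 = $1,380.66
Canton Income Tax (Class 2): taxable = $8,684.00 − 4×$200.00 = $7,884.00
  $876.00 + 17% × ($7,884.00 − $7,600.00) = $876.00 + 17% × $284.00 = $924.28
Difference: |$1,380.66 − $924.28| = $456.38 (higher under Class 1)

$456.38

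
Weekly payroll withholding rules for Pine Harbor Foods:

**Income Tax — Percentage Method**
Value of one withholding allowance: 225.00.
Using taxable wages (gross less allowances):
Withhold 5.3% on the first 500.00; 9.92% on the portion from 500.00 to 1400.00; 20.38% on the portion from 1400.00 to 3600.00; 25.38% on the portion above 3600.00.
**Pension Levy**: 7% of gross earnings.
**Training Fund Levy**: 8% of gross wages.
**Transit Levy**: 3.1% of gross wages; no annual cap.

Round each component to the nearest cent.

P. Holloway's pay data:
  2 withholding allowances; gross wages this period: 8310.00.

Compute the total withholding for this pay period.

Income Tax: taxable = 8310.00 − 2×225.00 = 7860.00
  564.14 + 25.38% × (7860.00 − 3600.00) = 564.14 + 25.38% × 4260.00 = 1645.33
Pension Levy: 7% × 8310.00 = 581.70
Training Fund Levy: 8% × 8310.00 = 664.80
Transit Levy: 3.1% × 8310.00 = 257.61
Total: 1645.33 + 581.70 + 664.80 + 257.61 = 3149.44

3149.44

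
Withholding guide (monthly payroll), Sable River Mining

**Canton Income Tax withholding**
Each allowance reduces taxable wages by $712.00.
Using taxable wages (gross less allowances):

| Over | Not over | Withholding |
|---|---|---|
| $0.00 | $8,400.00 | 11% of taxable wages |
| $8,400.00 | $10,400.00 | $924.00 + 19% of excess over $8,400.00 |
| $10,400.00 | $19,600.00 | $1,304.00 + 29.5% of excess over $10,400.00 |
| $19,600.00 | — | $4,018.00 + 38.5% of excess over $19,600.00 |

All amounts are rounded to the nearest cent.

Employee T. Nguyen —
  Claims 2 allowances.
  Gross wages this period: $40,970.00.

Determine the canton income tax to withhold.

Canton Income Tax: taxable = $40,970.00 − 2×$712.00 = $39,546.00
  $4,018.00 + 38.5% × ($39,546.00 − $19,600.00) = $4,018.00 + 38.5% × $19,946.00 = $11,697.21

$11,697.21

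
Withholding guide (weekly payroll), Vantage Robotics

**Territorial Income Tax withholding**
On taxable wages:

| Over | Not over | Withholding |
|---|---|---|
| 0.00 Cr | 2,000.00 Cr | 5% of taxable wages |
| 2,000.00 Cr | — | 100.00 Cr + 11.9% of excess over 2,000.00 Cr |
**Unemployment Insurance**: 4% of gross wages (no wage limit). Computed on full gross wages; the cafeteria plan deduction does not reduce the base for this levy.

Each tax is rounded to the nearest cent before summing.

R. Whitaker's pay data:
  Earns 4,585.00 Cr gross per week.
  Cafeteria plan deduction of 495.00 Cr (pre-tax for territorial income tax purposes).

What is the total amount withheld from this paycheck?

Territorial Income Tax: taxable = 4,585.00 Cr − 495.00 Cr = 4,090.00 Cr
  100.00 Cr + 11.9% × (4,090.00 Cr − 2,000.00 Cr) = 100.00 Cr + 11.9% × 2,090.00 Cr = 348.71 Cr
Unemployment Insurance: 4% × 4,585.00 Cr = 183.40 Cr
Total: 348.71 Cr + 183.40 Cr = 532.11 Cr

532.11 Cr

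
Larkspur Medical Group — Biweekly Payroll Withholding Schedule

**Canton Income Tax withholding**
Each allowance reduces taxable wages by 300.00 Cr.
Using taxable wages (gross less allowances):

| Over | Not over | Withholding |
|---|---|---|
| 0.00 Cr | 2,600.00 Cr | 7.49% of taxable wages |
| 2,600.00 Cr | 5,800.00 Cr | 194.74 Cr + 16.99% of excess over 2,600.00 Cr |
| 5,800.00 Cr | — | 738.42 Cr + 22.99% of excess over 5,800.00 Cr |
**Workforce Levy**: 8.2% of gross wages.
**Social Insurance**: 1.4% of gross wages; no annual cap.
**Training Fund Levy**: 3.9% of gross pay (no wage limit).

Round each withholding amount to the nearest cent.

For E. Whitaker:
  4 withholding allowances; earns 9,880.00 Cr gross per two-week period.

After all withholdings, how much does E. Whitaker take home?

7,145.67 Cr

Canton Income Tax: taxable = 9,880.00 Cr − 4×300.00 Cr = 8,680.00 Cr
  738.42 Cr + 22.99% × (8,680.00 Cr − 5,800.00 Cr) = 738.42 Cr + 22.99% × 2,880.00 Cr = 1,400.53 Cr
Workforce Levy: 8.2% × 9,880.00 Cr = 810.16 Cr
Social Insurance: 1.4% × 9,880.00 Cr = 138.32 Cr
Training Fund Levy: 3.9% × 9,880.00 Cr = 385.32 Cr
Total withheld: 1,400.53 Cr + 810.16 Cr + 138.32 Cr + 385.32 Cr = 2,734.33 Cr
Net pay: 9,880.00 Cr − 2,734.33 Cr = 7,145.67 Cr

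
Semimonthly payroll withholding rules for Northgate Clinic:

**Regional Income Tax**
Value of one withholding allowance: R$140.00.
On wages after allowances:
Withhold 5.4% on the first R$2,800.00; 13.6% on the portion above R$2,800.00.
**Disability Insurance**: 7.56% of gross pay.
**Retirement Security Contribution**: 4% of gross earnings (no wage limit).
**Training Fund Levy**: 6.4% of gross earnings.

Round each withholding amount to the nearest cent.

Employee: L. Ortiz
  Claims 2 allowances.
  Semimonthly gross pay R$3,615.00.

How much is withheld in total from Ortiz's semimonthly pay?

Regional Income Tax: taxable = R$3,615.00 − 2×R$140.00 = R$3,335.00
  R$151.20 + 13.6% × (R$3,335.00 − R$2,800.00) = R$151.20 + 13.6% × R$535.00 = R$223.96
Disability Insurance: 7.56% × R$3,615.00 = R$273.29
Retirement Security Contribution: 4% × R$3,615.00 = R$144.60
Training Fund Levy: 6.4% × R$3,615.00 = R$231.36
Total: R$223.96 + R$273.29 + R$144.60 + R$231.36 = R$873.21

R$873.21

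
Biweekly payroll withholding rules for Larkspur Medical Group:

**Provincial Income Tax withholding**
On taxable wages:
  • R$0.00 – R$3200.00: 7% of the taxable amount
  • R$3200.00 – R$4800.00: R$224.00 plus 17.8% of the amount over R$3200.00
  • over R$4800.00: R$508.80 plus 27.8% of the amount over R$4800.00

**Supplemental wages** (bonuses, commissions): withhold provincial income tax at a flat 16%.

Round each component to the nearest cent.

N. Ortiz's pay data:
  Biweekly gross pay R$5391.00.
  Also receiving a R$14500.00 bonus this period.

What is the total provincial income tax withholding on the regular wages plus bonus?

R$2993.10

Provincial Income Tax: taxable = R$5391.00
  R$508.80 + 27.8% × (R$5391.00 − R$4800.00) = R$508.80 + 27.8% × R$591.00 = R$673.10
Supplemental (16% flat on bonus): 16% × R$14500.00 = R$2320.00
Total provincial income tax: R$673.10 + R$2320.00 = R$2993.10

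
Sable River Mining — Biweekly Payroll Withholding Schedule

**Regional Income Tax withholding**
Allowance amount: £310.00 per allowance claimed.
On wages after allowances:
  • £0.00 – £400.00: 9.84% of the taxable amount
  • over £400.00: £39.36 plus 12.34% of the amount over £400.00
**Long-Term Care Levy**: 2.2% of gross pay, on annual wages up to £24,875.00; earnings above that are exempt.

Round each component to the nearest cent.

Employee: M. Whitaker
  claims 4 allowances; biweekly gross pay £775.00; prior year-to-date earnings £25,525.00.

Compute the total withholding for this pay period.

Regional Income Tax: taxable = £775.00 − 4×£310.00 = £-465.00
  Taxable ≤ 0 → £0.00
Long-Term Care Levy: YTD £25,525.00 ≥ cap £24,875.00 → £0.00
Total: £0.00 + £0.00 = £0.00

£0.00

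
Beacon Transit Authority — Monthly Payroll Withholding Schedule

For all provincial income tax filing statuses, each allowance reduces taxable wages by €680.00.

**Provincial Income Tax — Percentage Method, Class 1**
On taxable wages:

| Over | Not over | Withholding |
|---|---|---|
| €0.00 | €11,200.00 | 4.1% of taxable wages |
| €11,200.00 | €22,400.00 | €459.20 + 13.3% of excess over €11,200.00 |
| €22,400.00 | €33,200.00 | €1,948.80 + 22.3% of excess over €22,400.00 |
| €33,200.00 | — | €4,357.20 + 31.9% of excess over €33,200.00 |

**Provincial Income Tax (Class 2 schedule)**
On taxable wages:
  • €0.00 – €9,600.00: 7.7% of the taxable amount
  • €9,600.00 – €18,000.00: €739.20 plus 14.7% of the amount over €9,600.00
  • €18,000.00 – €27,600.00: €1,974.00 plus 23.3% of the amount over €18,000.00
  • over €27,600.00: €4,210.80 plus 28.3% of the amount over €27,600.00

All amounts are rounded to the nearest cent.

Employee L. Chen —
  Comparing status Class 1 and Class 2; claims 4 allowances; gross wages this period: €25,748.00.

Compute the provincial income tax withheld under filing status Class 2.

Provincial Income Tax (Class 2): taxable = €25,748.00 − 4×€680.00 = €23,028.00
  €1,974.00 + 23.3% × (€23,028.00 − €18,000.00) = €1,974.00 + 23.3% × €5,028.00 = €3,145.52

€3,145.52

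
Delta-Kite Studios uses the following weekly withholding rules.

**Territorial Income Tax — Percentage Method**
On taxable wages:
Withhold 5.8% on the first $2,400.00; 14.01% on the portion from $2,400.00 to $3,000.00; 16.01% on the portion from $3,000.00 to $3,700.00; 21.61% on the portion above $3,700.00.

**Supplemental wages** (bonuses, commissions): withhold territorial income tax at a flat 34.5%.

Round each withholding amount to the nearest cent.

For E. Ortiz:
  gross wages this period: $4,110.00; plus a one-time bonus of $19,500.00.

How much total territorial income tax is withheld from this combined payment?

$7,151.43

Territorial Income Tax: taxable = $4,110.00
  $335.33 + 21.61% × ($4,110.00 − $3,700.00) = $335.33 + 21.61% × $410.00 = $423.93
Supplemental (34.5% flat on bonus): 34.5% × $19,500.00 = $6,727.50
Total territorial income tax: $423.93 + $6,727.50 = $7,151.43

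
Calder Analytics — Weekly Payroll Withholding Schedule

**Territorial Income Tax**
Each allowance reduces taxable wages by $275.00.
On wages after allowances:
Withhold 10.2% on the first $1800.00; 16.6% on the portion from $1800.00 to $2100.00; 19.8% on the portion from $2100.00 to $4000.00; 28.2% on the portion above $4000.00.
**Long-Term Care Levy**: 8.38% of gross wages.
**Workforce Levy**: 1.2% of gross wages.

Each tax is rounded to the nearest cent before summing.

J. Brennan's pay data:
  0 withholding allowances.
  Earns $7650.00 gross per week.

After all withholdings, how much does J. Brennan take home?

Territorial Income Tax: taxable = $7650.00
  $609.60 + 28.2% × ($7650.00 − $4000.00) = $609.60 + 28.2% × $3650.00 = $1638.90
Long-Term Care Levy: 8.38% × $7650.00 = $641.07
Workforce Levy: 1.2% × $7650.00 = $91.80
Total withheld: $1638.90 + $641.07 + $91.80 = $2371.77
Net pay: $7650.00 − $2371.77 = $5278.23

$5278.23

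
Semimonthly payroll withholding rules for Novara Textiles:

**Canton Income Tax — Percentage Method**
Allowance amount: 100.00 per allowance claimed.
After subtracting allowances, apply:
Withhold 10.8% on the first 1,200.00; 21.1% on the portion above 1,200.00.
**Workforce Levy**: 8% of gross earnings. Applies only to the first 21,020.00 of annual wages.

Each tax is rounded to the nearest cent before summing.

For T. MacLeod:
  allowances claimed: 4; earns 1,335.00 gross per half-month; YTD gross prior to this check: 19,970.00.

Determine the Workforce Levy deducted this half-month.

Workforce Levy: cap 21,020.00 − YTD 19,970.00 = 1,050.00 subject; 8% × 1,050.00 = 84.00

84.00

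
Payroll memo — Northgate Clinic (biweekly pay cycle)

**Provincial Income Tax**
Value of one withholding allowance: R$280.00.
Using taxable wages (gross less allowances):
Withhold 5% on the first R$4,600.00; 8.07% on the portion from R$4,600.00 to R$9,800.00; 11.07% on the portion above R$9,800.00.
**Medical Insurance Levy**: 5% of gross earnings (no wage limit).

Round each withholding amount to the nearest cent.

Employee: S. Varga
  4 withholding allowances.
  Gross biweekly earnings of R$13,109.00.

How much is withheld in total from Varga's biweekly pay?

R$1,547.41

Provincial Income Tax: taxable = R$13,109.00 − 4×R$280.00 = R$11,989.00
  R$649.64 + 11.07% × (R$11,989.00 − R$9,800.00) = R$649.64 + 11.07% × R$2,189.00 = R$891.96
Medical Insurance Levy: 5% × R$13,109.00 = R$655.45
Total: R$891.96 + R$655.45 = R$1,547.41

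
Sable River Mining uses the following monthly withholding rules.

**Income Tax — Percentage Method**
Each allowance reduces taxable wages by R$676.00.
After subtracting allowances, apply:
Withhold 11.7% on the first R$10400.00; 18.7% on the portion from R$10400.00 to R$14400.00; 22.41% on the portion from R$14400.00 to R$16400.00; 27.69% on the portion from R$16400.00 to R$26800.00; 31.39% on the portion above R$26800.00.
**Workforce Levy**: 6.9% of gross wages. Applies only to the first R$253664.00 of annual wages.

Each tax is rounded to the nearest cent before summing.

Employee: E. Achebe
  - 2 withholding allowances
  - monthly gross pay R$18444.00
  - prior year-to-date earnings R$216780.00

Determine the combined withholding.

R$3877.25

Income Tax: taxable = R$18444.00 − 2×R$676.00 = R$17092.00
  R$2413.00 + 27.69% × (R$17092.00 − R$16400.00) = R$2413.00 + 27.69% × R$692.00 = R$2604.61
Workforce Levy: 6.9% × R$18444.00 = R$1272.64
Total: R$2604.61 + R$1272.64 = R$3877.25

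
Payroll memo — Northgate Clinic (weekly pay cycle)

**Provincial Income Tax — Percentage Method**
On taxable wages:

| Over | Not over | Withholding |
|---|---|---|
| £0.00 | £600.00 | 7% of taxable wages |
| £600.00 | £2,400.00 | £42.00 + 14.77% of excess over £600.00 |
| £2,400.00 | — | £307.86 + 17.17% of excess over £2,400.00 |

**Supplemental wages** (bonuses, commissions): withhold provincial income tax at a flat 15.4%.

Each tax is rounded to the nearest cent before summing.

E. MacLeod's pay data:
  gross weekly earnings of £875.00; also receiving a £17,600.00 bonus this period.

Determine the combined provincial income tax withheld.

Provincial Income Tax: taxable = £875.00
  £42.00 + 14.77% × (£875.00 − £600.00) = £42.00 + 14.77% × £275.00 = £82.62
Supplemental (15.4% flat on bonus): 15.4% × £17,600.00 = £2,710.40
Total provincial income tax: £82.62 + £2,710.40 = £2,793.02

£2,793.02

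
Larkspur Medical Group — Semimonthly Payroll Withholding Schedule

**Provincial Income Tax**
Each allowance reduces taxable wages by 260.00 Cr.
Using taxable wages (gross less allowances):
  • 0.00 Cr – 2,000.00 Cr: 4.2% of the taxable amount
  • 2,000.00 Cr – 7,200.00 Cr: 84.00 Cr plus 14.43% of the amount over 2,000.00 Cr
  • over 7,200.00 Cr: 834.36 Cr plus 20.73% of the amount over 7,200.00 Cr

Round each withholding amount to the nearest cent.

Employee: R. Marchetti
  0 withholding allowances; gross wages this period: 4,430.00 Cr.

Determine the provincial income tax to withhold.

Provincial Income Tax: taxable = 4,430.00 Cr
  84.00 Cr + 14.43% × (4,430.00 Cr − 2,000.00 Cr) = 84.00 Cr + 14.43% × 2,430.00 Cr = 434.65 Cr

434.65 Cr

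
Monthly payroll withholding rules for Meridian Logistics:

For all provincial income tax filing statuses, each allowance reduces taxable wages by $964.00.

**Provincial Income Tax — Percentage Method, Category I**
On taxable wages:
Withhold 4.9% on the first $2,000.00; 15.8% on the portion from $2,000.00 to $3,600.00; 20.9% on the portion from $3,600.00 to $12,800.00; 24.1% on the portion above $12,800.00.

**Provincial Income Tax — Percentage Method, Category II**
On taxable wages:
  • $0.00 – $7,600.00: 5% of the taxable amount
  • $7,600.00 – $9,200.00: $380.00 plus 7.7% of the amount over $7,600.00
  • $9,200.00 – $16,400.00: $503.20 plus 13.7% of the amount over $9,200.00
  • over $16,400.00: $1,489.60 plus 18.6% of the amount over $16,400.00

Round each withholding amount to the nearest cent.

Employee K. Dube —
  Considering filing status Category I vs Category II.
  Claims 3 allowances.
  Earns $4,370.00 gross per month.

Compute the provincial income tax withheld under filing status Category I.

Provincial Income Tax (Category I): taxable = $4,370.00 − 3×$964.00 = $1,478.00
  4.9% × $1,478.00 = $72.42

$72.42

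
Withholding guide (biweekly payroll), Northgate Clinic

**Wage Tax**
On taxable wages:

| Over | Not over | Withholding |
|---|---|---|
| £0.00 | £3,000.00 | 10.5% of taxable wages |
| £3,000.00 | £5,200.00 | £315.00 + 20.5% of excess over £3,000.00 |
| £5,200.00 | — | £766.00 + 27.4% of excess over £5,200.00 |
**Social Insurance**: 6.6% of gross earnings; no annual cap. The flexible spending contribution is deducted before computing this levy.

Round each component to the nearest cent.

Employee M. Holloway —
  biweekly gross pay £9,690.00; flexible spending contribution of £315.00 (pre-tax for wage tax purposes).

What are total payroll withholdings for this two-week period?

£2,528.70

Wage Tax: taxable = £9,690.00 − £315.00 = £9,375.00
  £766.00 + 27.4% × (£9,375.00 − £5,200.00) = £766.00 + 27.4% × £4,175.00 = £1,909.95
Social Insurance: 6.6% × £9,375.00 = £618.75
Total: £1,909.95 + £618.75 = £2,528.70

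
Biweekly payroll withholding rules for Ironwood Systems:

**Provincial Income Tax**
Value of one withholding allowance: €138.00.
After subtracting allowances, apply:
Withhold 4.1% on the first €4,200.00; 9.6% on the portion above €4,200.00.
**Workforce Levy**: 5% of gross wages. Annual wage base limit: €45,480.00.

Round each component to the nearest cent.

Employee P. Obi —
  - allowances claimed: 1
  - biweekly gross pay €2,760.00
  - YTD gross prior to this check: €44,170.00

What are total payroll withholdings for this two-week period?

€173.00

Provincial Income Tax: taxable = €2,760.00 − 1×€138.00 = €2,622.00
  4.1% × €2,622.00 = €107.50
Workforce Levy: cap €45,480.00 − YTD €44,170.00 = €1,310.00 subject; 5% × €1,310.00 = €65.50
Total: €107.50 + €65.50 = €173.00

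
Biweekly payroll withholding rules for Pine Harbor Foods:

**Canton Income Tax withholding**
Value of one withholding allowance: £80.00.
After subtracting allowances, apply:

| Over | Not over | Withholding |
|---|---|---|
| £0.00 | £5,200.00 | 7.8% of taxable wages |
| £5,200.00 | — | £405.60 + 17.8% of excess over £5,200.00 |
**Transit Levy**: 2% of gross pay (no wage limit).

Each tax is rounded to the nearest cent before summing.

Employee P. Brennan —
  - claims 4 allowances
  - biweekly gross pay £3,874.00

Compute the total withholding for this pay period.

Canton Income Tax: taxable = £3,874.00 − 4×£80.00 = £3,554.00
  7.8% × £3,554.00 = £277.21
Transit Levy: 2% × £3,874.00 = £77.48
Total: £277.21 + £77.48 = £354.69

£354.69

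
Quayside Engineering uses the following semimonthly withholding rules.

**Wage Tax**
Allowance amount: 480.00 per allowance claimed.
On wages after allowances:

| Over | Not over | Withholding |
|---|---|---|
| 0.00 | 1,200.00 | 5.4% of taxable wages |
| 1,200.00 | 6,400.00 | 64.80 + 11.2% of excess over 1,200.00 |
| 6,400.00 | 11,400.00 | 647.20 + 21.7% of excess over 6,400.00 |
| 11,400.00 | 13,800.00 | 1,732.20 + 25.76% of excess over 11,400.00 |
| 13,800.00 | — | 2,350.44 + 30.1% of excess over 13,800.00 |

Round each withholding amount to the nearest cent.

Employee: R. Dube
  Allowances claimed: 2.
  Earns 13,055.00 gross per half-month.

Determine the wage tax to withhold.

Wage Tax: taxable = 13,055.00 − 2×480.00 = 12,095.00
  1,732.20 + 25.76% × (12,095.00 − 11,400.00) = 1,732.20 + 25.76% × 695.00 = 1,911.23

1,911.23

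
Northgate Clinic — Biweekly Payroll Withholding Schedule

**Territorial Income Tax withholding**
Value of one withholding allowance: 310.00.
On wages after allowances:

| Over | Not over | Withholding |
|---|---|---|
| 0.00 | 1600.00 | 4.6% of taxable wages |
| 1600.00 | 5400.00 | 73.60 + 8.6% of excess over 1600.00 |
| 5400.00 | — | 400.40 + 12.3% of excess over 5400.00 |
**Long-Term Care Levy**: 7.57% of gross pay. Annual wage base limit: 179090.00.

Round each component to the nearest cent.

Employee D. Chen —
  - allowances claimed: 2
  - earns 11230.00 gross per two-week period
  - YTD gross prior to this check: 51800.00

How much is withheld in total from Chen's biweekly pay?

Territorial Income Tax: taxable = 11230.00 − 2×310.00 = 10610.00
  400.40 + 12.3% × (10610.00 − 5400.00) = 400.40 + 12.3% × 5210.00 = 1041.23
Long-Term Care Levy: 7.57% × 11230.00 = 850.11
Total: 1041.23 + 850.11 = 1891.34

1891.34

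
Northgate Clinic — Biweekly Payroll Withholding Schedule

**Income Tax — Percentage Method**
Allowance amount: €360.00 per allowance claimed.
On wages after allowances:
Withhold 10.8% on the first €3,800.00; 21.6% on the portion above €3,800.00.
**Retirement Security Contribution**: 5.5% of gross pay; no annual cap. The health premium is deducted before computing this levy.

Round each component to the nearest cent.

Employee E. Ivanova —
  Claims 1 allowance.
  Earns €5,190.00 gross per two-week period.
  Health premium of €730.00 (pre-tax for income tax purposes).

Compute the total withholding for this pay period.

€720.50

Income Tax: taxable = €5,190.00 − €730.00 − 1×€360.00 = €4,100.00
  €410.40 + 21.6% × (€4,100.00 − €3,800.00) = €410.40 + 21.6% × €300.00 = €475.20
Retirement Security Contribution: 5.5% × €4,460.00 = €245.30
Total: €475.20 + €245.30 = €720.50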